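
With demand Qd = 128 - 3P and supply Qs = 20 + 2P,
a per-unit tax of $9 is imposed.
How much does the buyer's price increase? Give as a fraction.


With a per-unit tax, the buyer's price increase depends on relative slopes.
Supply slope: d = 2, Demand slope: b = 3
Buyer's price increase = d * tax / (b + d)
= 2 * 9 / (3 + 2)
= 18 / 5 = 18/5

18/5


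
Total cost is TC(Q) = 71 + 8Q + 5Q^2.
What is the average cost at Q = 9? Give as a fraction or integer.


TC(9) = 71 + 8*9 + 5*9^2
TC(9) = 71 + 72 + 405 = 548
AC = TC/Q = 548/9 = 548/9

548/9


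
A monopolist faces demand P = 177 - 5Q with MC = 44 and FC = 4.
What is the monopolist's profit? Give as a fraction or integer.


MR = MC: 177 - 10Q = 44
Q* = 133/10
P* = 177 - 5*133/10 = 221/2
Profit = (P* - MC)*Q* - FC
= (221/2 - 44)*133/10 - 4
= 133/2*133/10 - 4
= 17689/20 - 4 = 17609/20

17609/20


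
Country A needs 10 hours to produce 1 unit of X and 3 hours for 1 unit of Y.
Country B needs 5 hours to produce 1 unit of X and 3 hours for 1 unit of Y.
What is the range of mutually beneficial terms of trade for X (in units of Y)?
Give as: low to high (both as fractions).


Opportunity cost of X for Country A = hours_X / hours_Y = 10/3 = 10/3 units of Y
Opportunity cost of X for Country B = hours_X / hours_Y = 5/3 = 5/3 units of Y
Terms of trade must be between the two opportunity costs.
Range: 5/3 to 10/3

5/3 to 10/3


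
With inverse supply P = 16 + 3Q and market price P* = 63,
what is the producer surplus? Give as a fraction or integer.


Minimum supply price (at Q=0): P_min = 16
Quantity supplied at P* = 63:
Q* = (63 - 16)/3 = 47/3
PS = (1/2) * Q* * (P* - P_min)
PS = (1/2) * 47/3 * (63 - 16)
PS = (1/2) * 47/3 * 47 = 2209/6

2209/6


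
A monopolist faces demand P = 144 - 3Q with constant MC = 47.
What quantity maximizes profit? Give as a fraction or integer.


TR = P*Q = (144 - 3Q)Q = 144Q - 3Q^2
MR = dTR/dQ = 144 - 6Q
Set MR = MC:
144 - 6Q = 47
97 = 6Q
Q* = 97/6 = 97/6

97/6


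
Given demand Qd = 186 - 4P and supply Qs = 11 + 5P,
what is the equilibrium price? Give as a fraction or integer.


At equilibrium, Qd = Qs.
186 - 4P = 11 + 5P
186 - 11 = 4P + 5P
175 = 9P
P* = 175/9 = 175/9

175/9


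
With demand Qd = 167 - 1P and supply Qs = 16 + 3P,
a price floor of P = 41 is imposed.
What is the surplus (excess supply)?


At P = 41:
Qd = 167 - 1*41 = 126
Qs = 16 + 3*41 = 139
Surplus = Qs - Qd = 139 - 126 = 13

13


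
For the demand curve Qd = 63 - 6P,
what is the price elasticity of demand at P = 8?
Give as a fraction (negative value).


dQ/dP = -6
At P = 8: Q = 63 - 6*8 = 15
E = (dQ/dP)(P/Q) = (-6)(8/15) = -16/5

-16/5


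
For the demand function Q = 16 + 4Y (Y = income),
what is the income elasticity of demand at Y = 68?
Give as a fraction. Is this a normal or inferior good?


dQ/dY = 4
At Y = 68: Q = 16 + 4*68 = 288
Ey = (dQ/dY)(Y/Q) = 4 * 68 / 288 = 17/18
Since Ey > 0, this is a normal good.

17/18 (normal good)


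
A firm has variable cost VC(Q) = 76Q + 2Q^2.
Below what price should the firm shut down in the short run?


AVC(Q) = VC(Q)/Q = 76 + 2Q
AVC is increasing in Q, so minimum AVC is at Q -> 0+.
Min AVC = 76
The firm should shut down if P < 76.

76


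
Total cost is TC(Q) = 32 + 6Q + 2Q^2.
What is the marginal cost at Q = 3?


MC = dTC/dQ = 6 + 2*2*Q
At Q = 3:
MC = 6 + 4*3
MC = 6 + 12 = 18

18


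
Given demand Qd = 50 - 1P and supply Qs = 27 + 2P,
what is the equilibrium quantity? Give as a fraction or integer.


First find equilibrium price:
50 - 1P = 27 + 2P
P* = 23/3 = 23/3
Then substitute into demand:
Q* = 50 - 1 * 23/3 = 127/3

127/3


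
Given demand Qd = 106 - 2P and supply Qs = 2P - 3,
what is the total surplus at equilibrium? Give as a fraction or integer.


Find equilibrium: 106 - 2P = 2P - 3
106 + 3 = 4P
P* = 109/4 = 109/4
Q* = 2*109/4 - 3 = 103/2
Inverse demand: P = 53 - Q/2, so P_max = 53
Inverse supply: P = 3/2 + Q/2, so P_min = 3/2
CS = (1/2) * 103/2 * (53 - 109/4) = 10609/16
PS = (1/2) * 103/2 * (109/4 - 3/2) = 10609/16
TS = CS + PS = 10609/16 + 10609/16 = 10609/8

10609/8


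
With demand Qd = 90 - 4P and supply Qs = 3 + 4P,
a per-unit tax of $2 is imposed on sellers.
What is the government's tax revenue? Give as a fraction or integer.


With tax on sellers, new supply: Qs' = 3 + 4(P - 2)
= 4P - 5
New equilibrium quantity:
Q_new = 85/2
Tax revenue = tax * Q_new = 2 * 85/2 = 85

85


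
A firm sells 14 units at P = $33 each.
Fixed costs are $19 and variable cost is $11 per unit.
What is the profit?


Total Revenue = P * Q = 33 * 14 = $462
Total Cost = FC + VC*Q = 19 + 11*14 = $173
Profit = TR - TC = 462 - 173 = $289

$289


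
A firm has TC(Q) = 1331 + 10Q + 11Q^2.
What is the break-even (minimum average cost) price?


AC(Q) = 1331/Q + 10 + 11Q
To minimize: dAC/dQ = -1331/Q^2 + 11 = 0
Q^2 = 1331/11 = 121
Q* = 11
Min AC = 1331/11 + 10 + 11*11
Min AC = 121 + 10 + 121 = 252

252


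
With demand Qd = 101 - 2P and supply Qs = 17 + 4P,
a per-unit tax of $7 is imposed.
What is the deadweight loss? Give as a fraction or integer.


Pre-tax equilibrium quantity: Q* = 73
Post-tax equilibrium quantity: Q_tax = 191/3
Reduction in quantity: Q* - Q_tax = 28/3
DWL = (1/2) * tax * (Q* - Q_tax)
DWL = (1/2) * 7 * 28/3 = 98/3

98/3


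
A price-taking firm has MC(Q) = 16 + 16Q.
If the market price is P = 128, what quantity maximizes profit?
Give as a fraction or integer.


In perfect competition, profit is maximized where P = MC.
128 = 16 + 16Q
112 = 16Q
Q* = 112/16 = 7

7


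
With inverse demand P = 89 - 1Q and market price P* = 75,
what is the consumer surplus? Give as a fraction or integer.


Maximum willingness to pay (at Q=0): P_max = 89
Quantity demanded at P* = 75:
Q* = (89 - 75)/1 = 14
CS = (1/2) * Q* * (P_max - P*)
CS = (1/2) * 14 * (89 - 75)
CS = (1/2) * 14 * 14 = 98

98


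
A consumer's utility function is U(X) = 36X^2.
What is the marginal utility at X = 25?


MU = dU/dX = 36*2*X^(2-1)
MU = 72*X^1
At X = 25:
MU = 72 * 25^1
MU = 72 * 25 = 1800

1800


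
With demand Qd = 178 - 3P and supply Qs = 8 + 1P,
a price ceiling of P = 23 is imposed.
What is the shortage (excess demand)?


At P = 23:
Qd = 178 - 3*23 = 109
Qs = 8 + 1*23 = 31
Shortage = Qd - Qs = 109 - 31 = 78

78


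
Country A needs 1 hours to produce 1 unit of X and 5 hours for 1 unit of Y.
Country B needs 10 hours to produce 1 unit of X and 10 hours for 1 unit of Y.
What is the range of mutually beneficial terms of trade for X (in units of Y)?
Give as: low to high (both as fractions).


Opportunity cost of X for Country A = hours_X / hours_Y = 1/5 = 1/5 units of Y
Opportunity cost of X for Country B = hours_X / hours_Y = 10/10 = 1 units of Y
Terms of trade must be between the two opportunity costs.
Range: 1/5 to 1

1/5 to 1


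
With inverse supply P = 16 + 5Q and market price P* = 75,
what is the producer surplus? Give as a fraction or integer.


Minimum supply price (at Q=0): P_min = 16
Quantity supplied at P* = 75:
Q* = (75 - 16)/5 = 59/5
PS = (1/2) * Q* * (P* - P_min)
PS = (1/2) * 59/5 * (75 - 16)
PS = (1/2) * 59/5 * 59 = 3481/10

3481/10


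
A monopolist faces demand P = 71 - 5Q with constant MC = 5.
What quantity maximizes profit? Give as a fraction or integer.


TR = P*Q = (71 - 5Q)Q = 71Q - 5Q^2
MR = dTR/dQ = 71 - 10Q
Set MR = MC:
71 - 10Q = 5
66 = 10Q
Q* = 66/10 = 33/5

33/5


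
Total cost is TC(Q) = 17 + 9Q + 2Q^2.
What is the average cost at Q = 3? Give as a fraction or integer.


TC(3) = 17 + 9*3 + 2*3^2
TC(3) = 17 + 27 + 18 = 62
AC = TC/Q = 62/3 = 62/3

62/3


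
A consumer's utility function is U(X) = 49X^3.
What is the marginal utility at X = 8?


MU = dU/dX = 49*3*X^(3-1)
MU = 147*X^2
At X = 8:
MU = 147 * 8^2
MU = 147 * 64 = 9408

9408


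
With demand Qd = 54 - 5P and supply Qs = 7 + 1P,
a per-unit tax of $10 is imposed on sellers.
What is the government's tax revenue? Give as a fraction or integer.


With tax on sellers, new supply: Qs' = 7 + 1(P - 10)
= 1P - 3
New equilibrium quantity:
Q_new = 13/2
Tax revenue = tax * Q_new = 10 * 13/2 = 65

65


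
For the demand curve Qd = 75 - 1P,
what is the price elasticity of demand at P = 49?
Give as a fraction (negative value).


dQ/dP = -1
At P = 49: Q = 75 - 1*49 = 26
E = (dQ/dP)(P/Q) = (-1)(49/26) = -49/26

-49/26


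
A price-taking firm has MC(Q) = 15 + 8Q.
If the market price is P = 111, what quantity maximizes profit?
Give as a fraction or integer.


In perfect competition, profit is maximized where P = MC.
111 = 15 + 8Q
96 = 8Q
Q* = 96/8 = 12

12


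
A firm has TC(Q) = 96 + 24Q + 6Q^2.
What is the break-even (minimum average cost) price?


AC(Q) = 96/Q + 24 + 6Q
To minimize: dAC/dQ = -96/Q^2 + 6 = 0
Q^2 = 96/6 = 16
Q* = 4
Min AC = 96/4 + 24 + 6*4
Min AC = 24 + 24 + 24 = 72

72


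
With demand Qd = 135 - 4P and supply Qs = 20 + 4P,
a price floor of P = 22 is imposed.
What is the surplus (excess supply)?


At P = 22:
Qd = 135 - 4*22 = 47
Qs = 20 + 4*22 = 108
Surplus = Qs - Qd = 108 - 47 = 61

61


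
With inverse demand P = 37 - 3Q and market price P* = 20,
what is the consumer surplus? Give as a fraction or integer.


Maximum willingness to pay (at Q=0): P_max = 37
Quantity demanded at P* = 20:
Q* = (37 - 20)/3 = 17/3
CS = (1/2) * Q* * (P_max - P*)
CS = (1/2) * 17/3 * (37 - 20)
CS = (1/2) * 17/3 * 17 = 289/6

289/6


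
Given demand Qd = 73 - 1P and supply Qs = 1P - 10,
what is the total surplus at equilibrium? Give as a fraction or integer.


Find equilibrium: 73 - 1P = 1P - 10
73 + 10 = 2P
P* = 83/2 = 83/2
Q* = 1*83/2 - 10 = 63/2
Inverse demand: P = 73 - Q/1, so P_max = 73
Inverse supply: P = 10 + Q/1, so P_min = 10
CS = (1/2) * 63/2 * (73 - 83/2) = 3969/8
PS = (1/2) * 63/2 * (83/2 - 10) = 3969/8
TS = CS + PS = 3969/8 + 3969/8 = 3969/4

3969/4


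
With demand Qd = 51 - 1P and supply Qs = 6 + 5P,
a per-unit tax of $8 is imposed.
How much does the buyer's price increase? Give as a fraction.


With a per-unit tax, the buyer's price increase depends on relative slopes.
Supply slope: d = 5, Demand slope: b = 1
Buyer's price increase = d * tax / (b + d)
= 5 * 8 / (1 + 5)
= 40 / 6 = 20/3

20/3


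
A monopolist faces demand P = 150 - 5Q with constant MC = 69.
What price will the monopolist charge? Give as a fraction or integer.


MR = 150 - 10Q
Set MR = MC: 150 - 10Q = 69
Q* = 81/10
Substitute into demand:
P* = 150 - 5*81/10 = 219/2

219/2


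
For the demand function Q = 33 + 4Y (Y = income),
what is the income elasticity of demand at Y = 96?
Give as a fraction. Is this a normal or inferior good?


dQ/dY = 4
At Y = 96: Q = 33 + 4*96 = 417
Ey = (dQ/dY)(Y/Q) = 4 * 96 / 417 = 128/139
Since Ey > 0, this is a normal good.

128/139 (normal good)


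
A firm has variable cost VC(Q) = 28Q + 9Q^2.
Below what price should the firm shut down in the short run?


AVC(Q) = VC(Q)/Q = 28 + 9Q
AVC is increasing in Q, so minimum AVC is at Q -> 0+.
Min AVC = 28
The firm should shut down if P < 28.

28


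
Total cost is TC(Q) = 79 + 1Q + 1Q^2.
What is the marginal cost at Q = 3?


MC = dTC/dQ = 1 + 2*1*Q
At Q = 3:
MC = 1 + 2*3
MC = 1 + 6 = 7

7


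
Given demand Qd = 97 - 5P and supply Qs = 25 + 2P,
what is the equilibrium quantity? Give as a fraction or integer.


First find equilibrium price:
97 - 5P = 25 + 2P
P* = 72/7 = 72/7
Then substitute into demand:
Q* = 97 - 5 * 72/7 = 319/7

319/7


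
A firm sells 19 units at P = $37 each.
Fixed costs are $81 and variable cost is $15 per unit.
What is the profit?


Total Revenue = P * Q = 37 * 19 = $703
Total Cost = FC + VC*Q = 81 + 15*19 = $366
Profit = TR - TC = 703 - 366 = $337

$337


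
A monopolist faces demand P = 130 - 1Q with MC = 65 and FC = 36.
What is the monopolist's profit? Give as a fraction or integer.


MR = MC: 130 - 2Q = 65
Q* = 65/2
P* = 130 - 1*65/2 = 195/2
Profit = (P* - MC)*Q* - FC
= (195/2 - 65)*65/2 - 36
= 65/2*65/2 - 36
= 4225/4 - 36 = 4081/4

4081/4


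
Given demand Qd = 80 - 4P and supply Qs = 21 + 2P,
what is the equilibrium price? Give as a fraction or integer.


At equilibrium, Qd = Qs.
80 - 4P = 21 + 2P
80 - 21 = 4P + 2P
59 = 6P
P* = 59/6 = 59/6

59/6


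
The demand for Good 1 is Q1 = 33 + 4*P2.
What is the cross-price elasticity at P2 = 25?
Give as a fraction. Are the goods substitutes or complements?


dQ1/dP2 = 4
At P2 = 25: Q1 = 33 + 4*25 = 133
Exy = (dQ1/dP2)(P2/Q1) = 4 * 25 / 133 = 100/133
Since Exy > 0, the goods are substitutes.

100/133 (substitutes)


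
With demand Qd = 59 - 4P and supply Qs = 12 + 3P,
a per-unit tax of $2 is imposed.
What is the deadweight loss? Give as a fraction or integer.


Pre-tax equilibrium quantity: Q* = 225/7
Post-tax equilibrium quantity: Q_tax = 201/7
Reduction in quantity: Q* - Q_tax = 24/7
DWL = (1/2) * tax * (Q* - Q_tax)
DWL = (1/2) * 2 * 24/7 = 24/7

24/7


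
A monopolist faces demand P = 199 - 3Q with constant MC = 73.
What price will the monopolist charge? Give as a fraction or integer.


MR = 199 - 6Q
Set MR = MC: 199 - 6Q = 73
Q* = 21
Substitute into demand:
P* = 199 - 3*21 = 136

136


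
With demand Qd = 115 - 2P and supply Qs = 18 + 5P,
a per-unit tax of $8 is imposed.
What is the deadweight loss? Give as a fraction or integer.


Pre-tax equilibrium quantity: Q* = 611/7
Post-tax equilibrium quantity: Q_tax = 531/7
Reduction in quantity: Q* - Q_tax = 80/7
DWL = (1/2) * tax * (Q* - Q_tax)
DWL = (1/2) * 8 * 80/7 = 320/7

320/7


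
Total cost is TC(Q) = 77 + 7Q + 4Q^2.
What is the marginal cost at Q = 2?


MC = dTC/dQ = 7 + 2*4*Q
At Q = 2:
MC = 7 + 8*2
MC = 7 + 16 = 23

23


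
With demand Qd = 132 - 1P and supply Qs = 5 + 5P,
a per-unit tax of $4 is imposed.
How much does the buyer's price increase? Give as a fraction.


With a per-unit tax, the buyer's price increase depends on relative slopes.
Supply slope: d = 5, Demand slope: b = 1
Buyer's price increase = d * tax / (b + d)
= 5 * 4 / (1 + 5)
= 20 / 6 = 10/3

10/3


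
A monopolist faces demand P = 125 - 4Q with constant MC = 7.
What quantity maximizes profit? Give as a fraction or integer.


TR = P*Q = (125 - 4Q)Q = 125Q - 4Q^2
MR = dTR/dQ = 125 - 8Q
Set MR = MC:
125 - 8Q = 7
118 = 8Q
Q* = 118/8 = 59/4

59/4


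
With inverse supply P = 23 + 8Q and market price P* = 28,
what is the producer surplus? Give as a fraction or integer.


Minimum supply price (at Q=0): P_min = 23
Quantity supplied at P* = 28:
Q* = (28 - 23)/8 = 5/8
PS = (1/2) * Q* * (P* - P_min)
PS = (1/2) * 5/8 * (28 - 23)
PS = (1/2) * 5/8 * 5 = 25/16

25/16


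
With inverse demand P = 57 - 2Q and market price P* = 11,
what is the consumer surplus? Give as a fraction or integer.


Maximum willingness to pay (at Q=0): P_max = 57
Quantity demanded at P* = 11:
Q* = (57 - 11)/2 = 23
CS = (1/2) * Q* * (P_max - P*)
CS = (1/2) * 23 * (57 - 11)
CS = (1/2) * 23 * 46 = 529

529


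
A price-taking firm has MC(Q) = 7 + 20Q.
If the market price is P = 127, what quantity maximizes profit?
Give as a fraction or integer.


In perfect competition, profit is maximized where P = MC.
127 = 7 + 20Q
120 = 20Q
Q* = 120/20 = 6

6


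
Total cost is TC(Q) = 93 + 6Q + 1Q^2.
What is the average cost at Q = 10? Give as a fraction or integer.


TC(10) = 93 + 6*10 + 1*10^2
TC(10) = 93 + 60 + 100 = 253
AC = TC/Q = 253/10 = 253/10

253/10


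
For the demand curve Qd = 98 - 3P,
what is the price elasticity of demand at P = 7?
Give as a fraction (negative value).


dQ/dP = -3
At P = 7: Q = 98 - 3*7 = 77
E = (dQ/dP)(P/Q) = (-3)(7/77) = -3/11

-3/11


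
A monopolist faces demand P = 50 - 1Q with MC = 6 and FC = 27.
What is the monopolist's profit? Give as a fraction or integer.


MR = MC: 50 - 2Q = 6
Q* = 22
P* = 50 - 1*22 = 28
Profit = (P* - MC)*Q* - FC
= (28 - 6)*22 - 27
= 22*22 - 27
= 484 - 27 = 457

457


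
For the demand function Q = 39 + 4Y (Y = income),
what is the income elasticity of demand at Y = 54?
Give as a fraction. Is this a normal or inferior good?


dQ/dY = 4
At Y = 54: Q = 39 + 4*54 = 255
Ey = (dQ/dY)(Y/Q) = 4 * 54 / 255 = 72/85
Since Ey > 0, this is a normal good.

72/85 (normal good)


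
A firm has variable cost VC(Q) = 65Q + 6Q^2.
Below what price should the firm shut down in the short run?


AVC(Q) = VC(Q)/Q = 65 + 6Q
AVC is increasing in Q, so minimum AVC is at Q -> 0+.
Min AVC = 65
The firm should shut down if P < 65.

65


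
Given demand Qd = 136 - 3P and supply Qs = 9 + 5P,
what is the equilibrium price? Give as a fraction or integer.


At equilibrium, Qd = Qs.
136 - 3P = 9 + 5P
136 - 9 = 3P + 5P
127 = 8P
P* = 127/8 = 127/8

127/8


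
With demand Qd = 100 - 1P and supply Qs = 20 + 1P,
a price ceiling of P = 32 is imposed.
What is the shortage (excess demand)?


At P = 32:
Qd = 100 - 1*32 = 68
Qs = 20 + 1*32 = 52
Shortage = Qd - Qs = 68 - 52 = 16

16


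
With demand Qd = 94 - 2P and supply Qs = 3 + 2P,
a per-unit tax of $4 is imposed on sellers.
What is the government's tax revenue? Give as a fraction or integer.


With tax on sellers, new supply: Qs' = 3 + 2(P - 4)
= 2P - 5
New equilibrium quantity:
Q_new = 89/2
Tax revenue = tax * Q_new = 4 * 89/2 = 178

178


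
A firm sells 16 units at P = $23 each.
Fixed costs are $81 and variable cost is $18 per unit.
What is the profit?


Total Revenue = P * Q = 23 * 16 = $368
Total Cost = FC + VC*Q = 81 + 18*16 = $369
Profit = TR - TC = 368 - 369 = $-1

$-1


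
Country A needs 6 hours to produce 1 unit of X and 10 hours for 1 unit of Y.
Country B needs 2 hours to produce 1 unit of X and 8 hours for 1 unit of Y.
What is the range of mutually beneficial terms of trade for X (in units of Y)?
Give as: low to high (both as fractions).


Opportunity cost of X for Country A = hours_X / hours_Y = 6/10 = 3/5 units of Y
Opportunity cost of X for Country B = hours_X / hours_Y = 2/8 = 1/4 units of Y
Terms of trade must be between the two opportunity costs.
Range: 1/4 to 3/5

1/4 to 3/5


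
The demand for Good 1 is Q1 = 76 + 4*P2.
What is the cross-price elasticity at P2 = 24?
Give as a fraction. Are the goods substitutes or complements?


dQ1/dP2 = 4
At P2 = 24: Q1 = 76 + 4*24 = 172
Exy = (dQ1/dP2)(P2/Q1) = 4 * 24 / 172 = 24/43
Since Exy > 0, the goods are substitutes.

24/43 (substitutes)


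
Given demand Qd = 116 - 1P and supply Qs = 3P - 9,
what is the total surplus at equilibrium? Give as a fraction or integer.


Find equilibrium: 116 - 1P = 3P - 9
116 + 9 = 4P
P* = 125/4 = 125/4
Q* = 3*125/4 - 9 = 339/4
Inverse demand: P = 116 - Q/1, so P_max = 116
Inverse supply: P = 3 + Q/3, so P_min = 3
CS = (1/2) * 339/4 * (116 - 125/4) = 114921/32
PS = (1/2) * 339/4 * (125/4 - 3) = 38307/32
TS = CS + PS = 114921/32 + 38307/32 = 38307/8

38307/8


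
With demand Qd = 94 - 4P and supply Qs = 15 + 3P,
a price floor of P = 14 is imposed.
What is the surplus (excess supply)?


At P = 14:
Qd = 94 - 4*14 = 38
Qs = 15 + 3*14 = 57
Surplus = Qs - Qd = 57 - 38 = 19

19


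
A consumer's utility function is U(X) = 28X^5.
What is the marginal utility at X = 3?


MU = dU/dX = 28*5*X^(5-1)
MU = 140*X^4
At X = 3:
MU = 140 * 3^4
MU = 140 * 81 = 11340

11340


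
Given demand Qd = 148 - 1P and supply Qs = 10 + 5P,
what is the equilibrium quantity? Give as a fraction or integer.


First find equilibrium price:
148 - 1P = 10 + 5P
P* = 138/6 = 23
Then substitute into demand:
Q* = 148 - 1 * 23 = 125

125


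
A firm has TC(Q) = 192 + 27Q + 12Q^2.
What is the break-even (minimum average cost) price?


AC(Q) = 192/Q + 27 + 12Q
To minimize: dAC/dQ = -192/Q^2 + 12 = 0
Q^2 = 192/12 = 16
Q* = 4
Min AC = 192/4 + 27 + 12*4
Min AC = 48 + 27 + 48 = 123

123


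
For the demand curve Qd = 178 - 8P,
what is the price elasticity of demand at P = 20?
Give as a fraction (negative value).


dQ/dP = -8
At P = 20: Q = 178 - 8*20 = 18
E = (dQ/dP)(P/Q) = (-8)(20/18) = -80/9

-80/9


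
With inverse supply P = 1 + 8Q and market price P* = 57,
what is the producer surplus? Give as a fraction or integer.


Minimum supply price (at Q=0): P_min = 1
Quantity supplied at P* = 57:
Q* = (57 - 1)/8 = 7
PS = (1/2) * Q* * (P* - P_min)
PS = (1/2) * 7 * (57 - 1)
PS = (1/2) * 7 * 56 = 196

196


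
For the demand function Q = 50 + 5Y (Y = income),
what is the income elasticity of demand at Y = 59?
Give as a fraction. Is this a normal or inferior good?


dQ/dY = 5
At Y = 59: Q = 50 + 5*59 = 345
Ey = (dQ/dY)(Y/Q) = 5 * 59 / 345 = 59/69
Since Ey > 0, this is a normal good.

59/69 (normal good)


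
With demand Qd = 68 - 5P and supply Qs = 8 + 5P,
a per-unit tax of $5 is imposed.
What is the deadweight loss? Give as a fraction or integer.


Pre-tax equilibrium quantity: Q* = 38
Post-tax equilibrium quantity: Q_tax = 51/2
Reduction in quantity: Q* - Q_tax = 25/2
DWL = (1/2) * tax * (Q* - Q_tax)
DWL = (1/2) * 5 * 25/2 = 125/4

125/4


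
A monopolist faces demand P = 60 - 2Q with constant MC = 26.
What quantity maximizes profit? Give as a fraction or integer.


TR = P*Q = (60 - 2Q)Q = 60Q - 2Q^2
MR = dTR/dQ = 60 - 4Q
Set MR = MC:
60 - 4Q = 26
34 = 4Q
Q* = 34/4 = 17/2

17/2


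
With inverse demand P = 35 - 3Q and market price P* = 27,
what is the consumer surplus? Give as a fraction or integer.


Maximum willingness to pay (at Q=0): P_max = 35
Quantity demanded at P* = 27:
Q* = (35 - 27)/3 = 8/3
CS = (1/2) * Q* * (P_max - P*)
CS = (1/2) * 8/3 * (35 - 27)
CS = (1/2) * 8/3 * 8 = 32/3

32/3


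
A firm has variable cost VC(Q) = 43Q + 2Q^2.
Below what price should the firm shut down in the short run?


AVC(Q) = VC(Q)/Q = 43 + 2Q
AVC is increasing in Q, so minimum AVC is at Q -> 0+.
Min AVC = 43
The firm should shut down if P < 43.

43


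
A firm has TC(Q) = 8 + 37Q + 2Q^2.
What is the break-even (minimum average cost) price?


AC(Q) = 8/Q + 37 + 2Q
To minimize: dAC/dQ = -8/Q^2 + 2 = 0
Q^2 = 8/2 = 4
Q* = 2
Min AC = 8/2 + 37 + 2*2
Min AC = 4 + 37 + 4 = 45

45


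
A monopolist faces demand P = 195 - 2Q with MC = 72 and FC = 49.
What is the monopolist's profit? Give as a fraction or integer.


MR = MC: 195 - 4Q = 72
Q* = 123/4
P* = 195 - 2*123/4 = 267/2
Profit = (P* - MC)*Q* - FC
= (267/2 - 72)*123/4 - 49
= 123/2*123/4 - 49
= 15129/8 - 49 = 14737/8

14737/8


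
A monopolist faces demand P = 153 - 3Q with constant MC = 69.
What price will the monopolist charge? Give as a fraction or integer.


MR = 153 - 6Q
Set MR = MC: 153 - 6Q = 69
Q* = 14
Substitute into demand:
P* = 153 - 3*14 = 111

111


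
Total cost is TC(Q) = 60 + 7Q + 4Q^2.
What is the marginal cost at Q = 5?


MC = dTC/dQ = 7 + 2*4*Q
At Q = 5:
MC = 7 + 8*5
MC = 7 + 40 = 47

47


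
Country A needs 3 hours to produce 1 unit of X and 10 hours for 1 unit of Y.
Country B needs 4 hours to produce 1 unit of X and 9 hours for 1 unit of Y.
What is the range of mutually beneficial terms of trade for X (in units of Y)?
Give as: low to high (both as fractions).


Opportunity cost of X for Country A = hours_X / hours_Y = 3/10 = 3/10 units of Y
Opportunity cost of X for Country B = hours_X / hours_Y = 4/9 = 4/9 units of Y
Terms of trade must be between the two opportunity costs.
Range: 3/10 to 4/9

3/10 to 4/9


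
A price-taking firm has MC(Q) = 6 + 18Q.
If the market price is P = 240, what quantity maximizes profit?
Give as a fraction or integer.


In perfect competition, profit is maximized where P = MC.
240 = 6 + 18Q
234 = 18Q
Q* = 234/18 = 13

13


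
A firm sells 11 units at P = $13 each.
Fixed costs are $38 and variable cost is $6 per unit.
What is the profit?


Total Revenue = P * Q = 13 * 11 = $143
Total Cost = FC + VC*Q = 38 + 6*11 = $104
Profit = TR - TC = 143 - 104 = $39

$39


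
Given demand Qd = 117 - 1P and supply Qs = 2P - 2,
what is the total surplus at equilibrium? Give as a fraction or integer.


Find equilibrium: 117 - 1P = 2P - 2
117 + 2 = 3P
P* = 119/3 = 119/3
Q* = 2*119/3 - 2 = 232/3
Inverse demand: P = 117 - Q/1, so P_max = 117
Inverse supply: P = 1 + Q/2, so P_min = 1
CS = (1/2) * 232/3 * (117 - 119/3) = 26912/9
PS = (1/2) * 232/3 * (119/3 - 1) = 13456/9
TS = CS + PS = 26912/9 + 13456/9 = 13456/3

13456/3


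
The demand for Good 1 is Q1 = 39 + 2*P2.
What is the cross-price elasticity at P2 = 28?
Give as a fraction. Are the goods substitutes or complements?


dQ1/dP2 = 2
At P2 = 28: Q1 = 39 + 2*28 = 95
Exy = (dQ1/dP2)(P2/Q1) = 2 * 28 / 95 = 56/95
Since Exy > 0, the goods are substitutes.

56/95 (substitutes)


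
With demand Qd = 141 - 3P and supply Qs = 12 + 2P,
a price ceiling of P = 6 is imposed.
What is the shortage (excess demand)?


At P = 6:
Qd = 141 - 3*6 = 123
Qs = 12 + 2*6 = 24
Shortage = Qd - Qs = 123 - 24 = 99

99


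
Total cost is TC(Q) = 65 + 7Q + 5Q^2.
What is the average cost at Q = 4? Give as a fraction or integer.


TC(4) = 65 + 7*4 + 5*4^2
TC(4) = 65 + 28 + 80 = 173
AC = TC/Q = 173/4 = 173/4

173/4


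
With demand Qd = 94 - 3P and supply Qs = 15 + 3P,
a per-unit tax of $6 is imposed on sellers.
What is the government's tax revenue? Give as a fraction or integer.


With tax on sellers, new supply: Qs' = 15 + 3(P - 6)
= 3P - 3
New equilibrium quantity:
Q_new = 91/2
Tax revenue = tax * Q_new = 6 * 91/2 = 273

273


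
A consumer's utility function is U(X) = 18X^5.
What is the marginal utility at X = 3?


MU = dU/dX = 18*5*X^(5-1)
MU = 90*X^4
At X = 3:
MU = 90 * 3^4
MU = 90 * 81 = 7290

7290


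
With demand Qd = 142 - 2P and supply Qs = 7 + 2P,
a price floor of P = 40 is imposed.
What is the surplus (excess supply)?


At P = 40:
Qd = 142 - 2*40 = 62
Qs = 7 + 2*40 = 87
Surplus = Qs - Qd = 87 - 62 = 25

25


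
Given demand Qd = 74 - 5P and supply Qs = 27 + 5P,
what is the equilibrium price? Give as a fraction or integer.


At equilibrium, Qd = Qs.
74 - 5P = 27 + 5P
74 - 27 = 5P + 5P
47 = 10P
P* = 47/10 = 47/10

47/10


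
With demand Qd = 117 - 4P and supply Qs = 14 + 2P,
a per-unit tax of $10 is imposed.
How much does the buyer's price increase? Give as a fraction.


With a per-unit tax, the buyer's price increase depends on relative slopes.
Supply slope: d = 2, Demand slope: b = 4
Buyer's price increase = d * tax / (b + d)
= 2 * 10 / (4 + 2)
= 20 / 6 = 10/3

10/3


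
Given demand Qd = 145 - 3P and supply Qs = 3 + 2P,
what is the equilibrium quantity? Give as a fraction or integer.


First find equilibrium price:
145 - 3P = 3 + 2P
P* = 142/5 = 142/5
Then substitute into demand:
Q* = 145 - 3 * 142/5 = 299/5

299/5


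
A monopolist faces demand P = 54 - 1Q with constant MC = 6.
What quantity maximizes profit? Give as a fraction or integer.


TR = P*Q = (54 - 1Q)Q = 54Q - 1Q^2
MR = dTR/dQ = 54 - 2Q
Set MR = MC:
54 - 2Q = 6
48 = 2Q
Q* = 48/2 = 24

24


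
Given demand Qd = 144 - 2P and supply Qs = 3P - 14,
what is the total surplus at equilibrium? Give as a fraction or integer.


Find equilibrium: 144 - 2P = 3P - 14
144 + 14 = 5P
P* = 158/5 = 158/5
Q* = 3*158/5 - 14 = 404/5
Inverse demand: P = 72 - Q/2, so P_max = 72
Inverse supply: P = 14/3 + Q/3, so P_min = 14/3
CS = (1/2) * 404/5 * (72 - 158/5) = 40804/25
PS = (1/2) * 404/5 * (158/5 - 14/3) = 81608/75
TS = CS + PS = 40804/25 + 81608/75 = 40804/15

40804/15


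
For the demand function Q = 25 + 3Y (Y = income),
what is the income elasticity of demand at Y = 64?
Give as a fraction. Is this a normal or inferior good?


dQ/dY = 3
At Y = 64: Q = 25 + 3*64 = 217
Ey = (dQ/dY)(Y/Q) = 3 * 64 / 217 = 192/217
Since Ey > 0, this is a normal good.

192/217 (normal good)


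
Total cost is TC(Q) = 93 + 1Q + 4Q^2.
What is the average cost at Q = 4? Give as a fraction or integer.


TC(4) = 93 + 1*4 + 4*4^2
TC(4) = 93 + 4 + 64 = 161
AC = TC/Q = 161/4 = 161/4

161/4


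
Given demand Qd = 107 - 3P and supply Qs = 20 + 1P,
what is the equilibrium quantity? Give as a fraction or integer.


First find equilibrium price:
107 - 3P = 20 + 1P
P* = 87/4 = 87/4
Then substitute into demand:
Q* = 107 - 3 * 87/4 = 167/4

167/4


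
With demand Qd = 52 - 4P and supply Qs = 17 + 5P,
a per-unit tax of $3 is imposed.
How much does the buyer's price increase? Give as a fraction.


With a per-unit tax, the buyer's price increase depends on relative slopes.
Supply slope: d = 5, Demand slope: b = 4
Buyer's price increase = d * tax / (b + d)
= 5 * 3 / (4 + 5)
= 15 / 9 = 5/3

5/3


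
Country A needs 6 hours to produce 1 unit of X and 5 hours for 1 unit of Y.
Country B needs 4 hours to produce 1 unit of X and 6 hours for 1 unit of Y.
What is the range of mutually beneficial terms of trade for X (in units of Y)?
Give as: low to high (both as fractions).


Opportunity cost of X for Country A = hours_X / hours_Y = 6/5 = 6/5 units of Y
Opportunity cost of X for Country B = hours_X / hours_Y = 4/6 = 2/3 units of Y
Terms of trade must be between the two opportunity costs.
Range: 2/3 to 6/5

2/3 to 6/5


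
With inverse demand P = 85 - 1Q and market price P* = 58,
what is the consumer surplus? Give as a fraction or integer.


Maximum willingness to pay (at Q=0): P_max = 85
Quantity demanded at P* = 58:
Q* = (85 - 58)/1 = 27
CS = (1/2) * Q* * (P_max - P*)
CS = (1/2) * 27 * (85 - 58)
CS = (1/2) * 27 * 27 = 729/2

729/2


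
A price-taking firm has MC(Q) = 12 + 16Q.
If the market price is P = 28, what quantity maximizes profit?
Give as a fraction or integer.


In perfect competition, profit is maximized where P = MC.
28 = 12 + 16Q
16 = 16Q
Q* = 16/16 = 1

1


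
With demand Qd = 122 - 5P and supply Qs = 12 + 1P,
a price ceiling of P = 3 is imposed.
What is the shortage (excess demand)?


At P = 3:
Qd = 122 - 5*3 = 107
Qs = 12 + 1*3 = 15
Shortage = Qd - Qs = 107 - 15 = 92

92


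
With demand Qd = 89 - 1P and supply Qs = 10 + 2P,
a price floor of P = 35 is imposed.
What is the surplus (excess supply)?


At P = 35:
Qd = 89 - 1*35 = 54
Qs = 10 + 2*35 = 80
Surplus = Qs - Qd = 80 - 54 = 26

26


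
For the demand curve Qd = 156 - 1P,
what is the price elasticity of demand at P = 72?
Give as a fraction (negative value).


dQ/dP = -1
At P = 72: Q = 156 - 1*72 = 84
E = (dQ/dP)(P/Q) = (-1)(72/84) = -6/7

-6/7


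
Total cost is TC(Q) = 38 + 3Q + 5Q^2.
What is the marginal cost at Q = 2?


MC = dTC/dQ = 3 + 2*5*Q
At Q = 2:
MC = 3 + 10*2
MC = 3 + 20 = 23

23


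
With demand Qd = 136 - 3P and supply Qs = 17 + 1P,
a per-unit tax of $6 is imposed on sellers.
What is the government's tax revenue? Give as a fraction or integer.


With tax on sellers, new supply: Qs' = 17 + 1(P - 6)
= 11 + 1P
New equilibrium quantity:
Q_new = 169/4
Tax revenue = tax * Q_new = 6 * 169/4 = 507/2

507/2


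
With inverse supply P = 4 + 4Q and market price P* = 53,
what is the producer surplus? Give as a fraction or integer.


Minimum supply price (at Q=0): P_min = 4
Quantity supplied at P* = 53:
Q* = (53 - 4)/4 = 49/4
PS = (1/2) * Q* * (P* - P_min)
PS = (1/2) * 49/4 * (53 - 4)
PS = (1/2) * 49/4 * 49 = 2401/8

2401/8


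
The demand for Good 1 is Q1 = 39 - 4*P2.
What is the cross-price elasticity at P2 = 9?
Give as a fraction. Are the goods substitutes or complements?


dQ1/dP2 = -4
At P2 = 9: Q1 = 39 - 4*9 = 3
Exy = (dQ1/dP2)(P2/Q1) = -4 * 9 / 3 = -12
Since Exy < 0, the goods are complements.

-12 (complements)


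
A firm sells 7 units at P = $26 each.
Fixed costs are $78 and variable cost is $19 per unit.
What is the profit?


Total Revenue = P * Q = 26 * 7 = $182
Total Cost = FC + VC*Q = 78 + 19*7 = $211
Profit = TR - TC = 182 - 211 = $-29

$-29


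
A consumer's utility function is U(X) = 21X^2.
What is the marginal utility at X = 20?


MU = dU/dX = 21*2*X^(2-1)
MU = 42*X^1
At X = 20:
MU = 42 * 20^1
MU = 42 * 20 = 840

840


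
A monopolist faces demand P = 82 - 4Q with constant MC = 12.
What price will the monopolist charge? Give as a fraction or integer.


MR = 82 - 8Q
Set MR = MC: 82 - 8Q = 12
Q* = 35/4
Substitute into demand:
P* = 82 - 4*35/4 = 47

47


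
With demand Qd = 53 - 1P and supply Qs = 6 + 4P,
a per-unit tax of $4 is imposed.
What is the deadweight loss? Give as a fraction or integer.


Pre-tax equilibrium quantity: Q* = 218/5
Post-tax equilibrium quantity: Q_tax = 202/5
Reduction in quantity: Q* - Q_tax = 16/5
DWL = (1/2) * tax * (Q* - Q_tax)
DWL = (1/2) * 4 * 16/5 = 32/5

32/5


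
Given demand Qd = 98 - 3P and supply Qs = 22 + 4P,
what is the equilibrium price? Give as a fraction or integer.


At equilibrium, Qd = Qs.
98 - 3P = 22 + 4P
98 - 22 = 3P + 4P
76 = 7P
P* = 76/7 = 76/7

76/7


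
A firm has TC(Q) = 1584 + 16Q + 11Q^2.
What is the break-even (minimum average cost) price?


AC(Q) = 1584/Q + 16 + 11Q
To minimize: dAC/dQ = -1584/Q^2 + 11 = 0
Q^2 = 1584/11 = 144
Q* = 12
Min AC = 1584/12 + 16 + 11*12
Min AC = 132 + 16 + 132 = 280

280


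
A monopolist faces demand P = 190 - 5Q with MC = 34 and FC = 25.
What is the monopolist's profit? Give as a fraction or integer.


MR = MC: 190 - 10Q = 34
Q* = 78/5
P* = 190 - 5*78/5 = 112
Profit = (P* - MC)*Q* - FC
= (112 - 34)*78/5 - 25
= 78*78/5 - 25
= 6084/5 - 25 = 5959/5

5959/5


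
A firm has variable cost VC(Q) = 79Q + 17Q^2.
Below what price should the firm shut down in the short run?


AVC(Q) = VC(Q)/Q = 79 + 17Q
AVC is increasing in Q, so minimum AVC is at Q -> 0+.
Min AVC = 79
The firm should shut down if P < 79.

79


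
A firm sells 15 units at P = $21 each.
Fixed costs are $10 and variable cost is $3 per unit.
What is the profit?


Total Revenue = P * Q = 21 * 15 = $315
Total Cost = FC + VC*Q = 10 + 3*15 = $55
Profit = TR - TC = 315 - 55 = $260

$260


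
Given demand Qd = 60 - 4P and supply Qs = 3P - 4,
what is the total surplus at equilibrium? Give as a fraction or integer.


Find equilibrium: 60 - 4P = 3P - 4
60 + 4 = 7P
P* = 64/7 = 64/7
Q* = 3*64/7 - 4 = 164/7
Inverse demand: P = 15 - Q/4, so P_max = 15
Inverse supply: P = 4/3 + Q/3, so P_min = 4/3
CS = (1/2) * 164/7 * (15 - 64/7) = 3362/49
PS = (1/2) * 164/7 * (64/7 - 4/3) = 13448/147
TS = CS + PS = 3362/49 + 13448/147 = 3362/21

3362/21


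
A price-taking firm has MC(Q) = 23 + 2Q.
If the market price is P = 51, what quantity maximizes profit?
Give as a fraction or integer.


In perfect competition, profit is maximized where P = MC.
51 = 23 + 2Q
28 = 2Q
Q* = 28/2 = 14

14


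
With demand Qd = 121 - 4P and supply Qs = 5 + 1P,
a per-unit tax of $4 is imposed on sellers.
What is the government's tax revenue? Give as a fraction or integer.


With tax on sellers, new supply: Qs' = 5 + 1(P - 4)
= 1 + 1P
New equilibrium quantity:
Q_new = 25
Tax revenue = tax * Q_new = 4 * 25 = 100

100


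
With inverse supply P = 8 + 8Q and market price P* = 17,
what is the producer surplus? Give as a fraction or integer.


Minimum supply price (at Q=0): P_min = 8
Quantity supplied at P* = 17:
Q* = (17 - 8)/8 = 9/8
PS = (1/2) * Q* * (P* - P_min)
PS = (1/2) * 9/8 * (17 - 8)
PS = (1/2) * 9/8 * 9 = 81/16

81/16


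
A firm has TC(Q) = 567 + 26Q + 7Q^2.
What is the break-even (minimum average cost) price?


AC(Q) = 567/Q + 26 + 7Q
To minimize: dAC/dQ = -567/Q^2 + 7 = 0
Q^2 = 567/7 = 81
Q* = 9
Min AC = 567/9 + 26 + 7*9
Min AC = 63 + 26 + 63 = 152

152


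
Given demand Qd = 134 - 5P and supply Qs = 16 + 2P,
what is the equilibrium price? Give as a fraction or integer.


At equilibrium, Qd = Qs.
134 - 5P = 16 + 2P
134 - 16 = 5P + 2P
118 = 7P
P* = 118/7 = 118/7

118/7


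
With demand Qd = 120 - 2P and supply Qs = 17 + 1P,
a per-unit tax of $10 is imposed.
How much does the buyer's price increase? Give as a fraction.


With a per-unit tax, the buyer's price increase depends on relative slopes.
Supply slope: d = 1, Demand slope: b = 2
Buyer's price increase = d * tax / (b + d)
= 1 * 10 / (2 + 1)
= 10 / 3 = 10/3

10/3


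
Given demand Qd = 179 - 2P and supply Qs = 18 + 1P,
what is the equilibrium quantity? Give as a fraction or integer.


First find equilibrium price:
179 - 2P = 18 + 1P
P* = 161/3 = 161/3
Then substitute into demand:
Q* = 179 - 2 * 161/3 = 215/3

215/3


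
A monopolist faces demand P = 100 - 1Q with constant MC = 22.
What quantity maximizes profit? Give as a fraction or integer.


TR = P*Q = (100 - 1Q)Q = 100Q - 1Q^2
MR = dTR/dQ = 100 - 2Q
Set MR = MC:
100 - 2Q = 22
78 = 2Q
Q* = 78/2 = 39

39


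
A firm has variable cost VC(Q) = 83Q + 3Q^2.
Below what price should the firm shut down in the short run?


AVC(Q) = VC(Q)/Q = 83 + 3Q
AVC is increasing in Q, so minimum AVC is at Q -> 0+.
Min AVC = 83
The firm should shut down if P < 83.

83


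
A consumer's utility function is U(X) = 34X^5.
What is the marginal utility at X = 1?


MU = dU/dX = 34*5*X^(5-1)
MU = 170*X^4
At X = 1:
MU = 170 * 1^4
MU = 170 * 1 = 170

170


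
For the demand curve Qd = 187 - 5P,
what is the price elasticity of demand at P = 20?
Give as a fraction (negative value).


dQ/dP = -5
At P = 20: Q = 187 - 5*20 = 87
E = (dQ/dP)(P/Q) = (-5)(20/87) = -100/87

-100/87


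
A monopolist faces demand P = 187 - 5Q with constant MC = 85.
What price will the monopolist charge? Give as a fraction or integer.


MR = 187 - 10Q
Set MR = MC: 187 - 10Q = 85
Q* = 51/5
Substitute into demand:
P* = 187 - 5*51/5 = 136

136


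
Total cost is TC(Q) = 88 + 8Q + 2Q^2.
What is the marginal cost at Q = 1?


MC = dTC/dQ = 8 + 2*2*Q
At Q = 1:
MC = 8 + 4*1
MC = 8 + 4 = 12

12


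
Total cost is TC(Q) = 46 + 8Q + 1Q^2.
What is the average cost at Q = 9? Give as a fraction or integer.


TC(9) = 46 + 8*9 + 1*9^2
TC(9) = 46 + 72 + 81 = 199
AC = TC/Q = 199/9 = 199/9

199/9


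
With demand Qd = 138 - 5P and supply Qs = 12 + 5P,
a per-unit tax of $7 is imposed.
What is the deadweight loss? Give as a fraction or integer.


Pre-tax equilibrium quantity: Q* = 75
Post-tax equilibrium quantity: Q_tax = 115/2
Reduction in quantity: Q* - Q_tax = 35/2
DWL = (1/2) * tax * (Q* - Q_tax)
DWL = (1/2) * 7 * 35/2 = 245/4

245/4


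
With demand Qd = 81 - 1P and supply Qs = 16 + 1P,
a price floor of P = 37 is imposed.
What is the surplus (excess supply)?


At P = 37:
Qd = 81 - 1*37 = 44
Qs = 16 + 1*37 = 53
Surplus = Qs - Qd = 53 - 44 = 9

9


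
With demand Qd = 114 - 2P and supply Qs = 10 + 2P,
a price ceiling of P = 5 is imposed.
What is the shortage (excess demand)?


At P = 5:
Qd = 114 - 2*5 = 104
Qs = 10 + 2*5 = 20
Shortage = Qd - Qs = 104 - 20 = 84

84


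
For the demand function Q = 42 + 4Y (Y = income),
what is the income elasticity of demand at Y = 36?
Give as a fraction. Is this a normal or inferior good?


dQ/dY = 4
At Y = 36: Q = 42 + 4*36 = 186
Ey = (dQ/dY)(Y/Q) = 4 * 36 / 186 = 24/31
Since Ey > 0, this is a normal good.

24/31 (normal good)


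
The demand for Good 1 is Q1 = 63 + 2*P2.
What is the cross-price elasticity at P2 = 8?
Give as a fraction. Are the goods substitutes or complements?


dQ1/dP2 = 2
At P2 = 8: Q1 = 63 + 2*8 = 79
Exy = (dQ1/dP2)(P2/Q1) = 2 * 8 / 79 = 16/79
Since Exy > 0, the goods are substitutes.

16/79 (substitutes)


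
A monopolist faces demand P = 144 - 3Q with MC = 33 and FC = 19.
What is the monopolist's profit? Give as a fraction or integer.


MR = MC: 144 - 6Q = 33
Q* = 37/2
P* = 144 - 3*37/2 = 177/2
Profit = (P* - MC)*Q* - FC
= (177/2 - 33)*37/2 - 19
= 111/2*37/2 - 19
= 4107/4 - 19 = 4031/4

4031/4


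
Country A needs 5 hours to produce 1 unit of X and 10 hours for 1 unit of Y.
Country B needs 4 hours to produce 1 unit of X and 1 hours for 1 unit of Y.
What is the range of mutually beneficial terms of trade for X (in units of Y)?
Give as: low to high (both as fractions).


Opportunity cost of X for Country A = hours_X / hours_Y = 5/10 = 1/2 units of Y
Opportunity cost of X for Country B = hours_X / hours_Y = 4/1 = 4 units of Y
Terms of trade must be between the two opportunity costs.
Range: 1/2 to 4

1/2 to 4


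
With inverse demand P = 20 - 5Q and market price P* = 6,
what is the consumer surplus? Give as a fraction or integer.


Maximum willingness to pay (at Q=0): P_max = 20
Quantity demanded at P* = 6:
Q* = (20 - 6)/5 = 14/5
CS = (1/2) * Q* * (P_max - P*)
CS = (1/2) * 14/5 * (20 - 6)
CS = (1/2) * 14/5 * 14 = 98/5

98/5
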